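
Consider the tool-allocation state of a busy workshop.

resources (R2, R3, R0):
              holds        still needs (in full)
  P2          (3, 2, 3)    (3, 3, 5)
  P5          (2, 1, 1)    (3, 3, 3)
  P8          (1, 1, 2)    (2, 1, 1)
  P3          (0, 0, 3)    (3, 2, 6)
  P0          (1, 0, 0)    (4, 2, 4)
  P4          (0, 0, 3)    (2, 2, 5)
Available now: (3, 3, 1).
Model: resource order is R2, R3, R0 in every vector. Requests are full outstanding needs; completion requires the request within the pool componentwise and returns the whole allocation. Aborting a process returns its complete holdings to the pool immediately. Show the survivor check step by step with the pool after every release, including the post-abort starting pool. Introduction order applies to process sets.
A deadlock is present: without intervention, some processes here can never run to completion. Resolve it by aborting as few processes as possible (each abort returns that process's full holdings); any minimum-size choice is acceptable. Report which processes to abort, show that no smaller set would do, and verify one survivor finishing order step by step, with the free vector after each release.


The answer: abort P3.
Key observation: before aborting P3, P2 was permanently blocked — no order could ever run it; afterwards it completes at step 4.
Why nothing smaller works: aborting no one leaves the state deadlocked as given.
Survivors finish in the order: P5, P0, P8, P2, P4. Walking it through (pool after the aborts first):
  pool = (3, 3, 4)
  P5: need (3, 3, 3) fits (3, 3, 4); releases (2, 1, 1), pool now (5, 4, 5)
  P0: need (4, 2, 4) fits (5, 4, 5); releases (1, 0, 0), pool now (6, 4, 5)
  P8: need (2, 1, 1) fits (6, 4, 5); releases (1, 1, 2), pool now (7, 5, 7)
  P2: need (3, 3, 5) fits (7, 5, 7); releases (3, 2, 3), pool now (10, 7, 10)
  P4: need (2, 2, 5) fits (10, 7, 10); releases (0, 0, 3), pool now (10, 7, 13)


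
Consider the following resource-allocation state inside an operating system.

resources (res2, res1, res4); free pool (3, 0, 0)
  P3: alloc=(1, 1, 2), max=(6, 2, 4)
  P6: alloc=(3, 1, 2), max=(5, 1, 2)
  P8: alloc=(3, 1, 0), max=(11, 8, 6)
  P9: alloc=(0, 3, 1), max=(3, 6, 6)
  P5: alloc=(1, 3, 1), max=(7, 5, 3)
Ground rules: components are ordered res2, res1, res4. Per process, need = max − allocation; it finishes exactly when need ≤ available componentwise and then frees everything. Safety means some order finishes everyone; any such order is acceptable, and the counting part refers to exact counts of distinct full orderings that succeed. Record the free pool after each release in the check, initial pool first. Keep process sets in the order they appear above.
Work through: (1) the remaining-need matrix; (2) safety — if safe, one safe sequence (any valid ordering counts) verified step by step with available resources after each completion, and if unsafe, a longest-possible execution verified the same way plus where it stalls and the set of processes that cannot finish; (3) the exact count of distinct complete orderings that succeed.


(1) Remaining need (order res2, res1, res4):
  P3: (5, 1, 2)
  P6: (2, 0, 0)
  P8: (8, 7, 6)
  P9: (3, 3, 5)
  P5: (6, 2, 2)
(2) The state is SAFE; one workable sequence: P6, P3, P5, P9, P8.
Key observation: P3 marks the first exact bind of the order: its need (5, 1, 2) fits the free (6, 1, 2) with zero slack on a requested resource.
Step-by-step check:
  pool = (3, 0, 0)
  run P6 (needs (2, 0, 0), free (3, 0, 0)); after release of (3, 1, 2) the pool is (6, 1, 2)
  run P3 (needs (5, 1, 2), free (6, 1, 2)); after release of (1, 1, 2) the pool is (7, 2, 4)
  run P5 (needs (6, 2, 2), free (7, 2, 4)); after release of (1, 3, 1) the pool is (8, 5, 5)
  run P9 (needs (3, 3, 5), free (8, 5, 5)); after release of (0, 3, 1) the pool is (8, 8, 6)
  run P8 (needs (8, 7, 6), free (8, 8, 6)); after release of (3, 1, 0) the pool is (11, 9, 6)
(3) Exactly 1 of the possible complete orderings is a safe sequence.


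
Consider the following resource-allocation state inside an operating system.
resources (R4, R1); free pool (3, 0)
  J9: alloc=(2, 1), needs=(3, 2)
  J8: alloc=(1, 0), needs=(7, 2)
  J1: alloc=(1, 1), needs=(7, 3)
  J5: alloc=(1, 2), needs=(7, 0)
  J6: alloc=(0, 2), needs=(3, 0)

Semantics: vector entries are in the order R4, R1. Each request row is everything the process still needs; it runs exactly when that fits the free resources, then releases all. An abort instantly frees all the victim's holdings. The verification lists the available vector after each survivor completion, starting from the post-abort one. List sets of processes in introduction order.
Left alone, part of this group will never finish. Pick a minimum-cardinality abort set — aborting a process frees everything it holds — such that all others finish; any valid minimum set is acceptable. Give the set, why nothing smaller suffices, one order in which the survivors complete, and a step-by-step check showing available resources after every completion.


Abort J8 and J5.
Key observation: no ordering could ever have run J1 before the abort of J8 and J5; with (2, 2) back in the pool it fits at step 2.
Why nothing smaller works — every single abort fails: J9 alone leaves J8 blocked (short on R4); J8 alone leaves J1 blocked (short on R4); J1 alone leaves J8 blocked (short on R4); J5 alone leaves J8 blocked (short on R4); J6 alone leaves J8 blocked (short on R4).
The survivors complete as J9, J1, J6. Step-by-step check (starting from the post-abort pool):
  pool = (5, 2)
  J9 needs (3, 2) <= (5, 2) -> finishes; pool += (2, 1) = (7, 3)
  J1 needs (7, 3) <= (7, 3) -> finishes; pool += (1, 1) = (8, 4)
  J6 needs (3, 0) <= (8, 4) -> finishes; pool += (0, 2) = (8, 6)


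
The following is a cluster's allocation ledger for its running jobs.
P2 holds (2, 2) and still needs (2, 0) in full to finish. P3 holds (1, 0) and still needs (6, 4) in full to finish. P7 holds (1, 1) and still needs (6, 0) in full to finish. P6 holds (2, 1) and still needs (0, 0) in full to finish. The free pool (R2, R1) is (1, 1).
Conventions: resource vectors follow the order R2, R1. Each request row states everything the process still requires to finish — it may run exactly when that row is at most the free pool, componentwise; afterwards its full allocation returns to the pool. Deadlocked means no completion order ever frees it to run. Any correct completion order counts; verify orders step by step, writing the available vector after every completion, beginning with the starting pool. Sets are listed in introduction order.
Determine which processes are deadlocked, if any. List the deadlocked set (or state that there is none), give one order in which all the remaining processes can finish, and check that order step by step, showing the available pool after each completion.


Deadlocked: P3 and P7.
Key observation: R2 is the bottleneck — with P6, P2 done the pool holds (5, 4), short of every remaining need.
One completion order for the rest: P6, P2. Verifying each step:
  pool = (1, 1)
  P6 needs (0, 0) <= (1, 1) -> finishes; pool += (2, 1) = (3, 2)
  P2 needs (2, 0) <= (3, 2) -> finishes; pool += (2, 2) = (5, 4)
The stuck group stays short no matter what:
  blocked: P3 wants (6, 4), pool (5, 4) — not enough R2
  blocked: P7 wants (6, 0), pool (5, 4) — not enough R2


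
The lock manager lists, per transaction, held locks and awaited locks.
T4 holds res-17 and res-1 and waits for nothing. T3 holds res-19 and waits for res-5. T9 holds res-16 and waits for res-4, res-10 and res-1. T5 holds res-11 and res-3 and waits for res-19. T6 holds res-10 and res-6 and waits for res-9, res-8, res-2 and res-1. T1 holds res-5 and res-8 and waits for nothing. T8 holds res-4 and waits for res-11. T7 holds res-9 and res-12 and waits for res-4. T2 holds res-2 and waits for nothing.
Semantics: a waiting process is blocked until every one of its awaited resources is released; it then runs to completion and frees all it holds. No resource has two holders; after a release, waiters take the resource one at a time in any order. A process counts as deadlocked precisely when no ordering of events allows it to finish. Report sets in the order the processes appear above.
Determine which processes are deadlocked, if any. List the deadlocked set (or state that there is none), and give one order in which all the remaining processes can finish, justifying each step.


The deadlocked set is empty.
Key observation: every chain of waits terminates; starting from the processes that wait on nothing, all the rest unlock in turn.
One completion order for the rest: T4, T1, T3, T2, T5, T8, T7, T6, T9.
Check, step by step:
  T4 waits on nothing -> runs at once and releases res-17 and res-1
  T1 waits on nothing -> runs at once and releases res-5 and res-8
  run T3 (all its waits — res-5 — are resolved); releases res-19
  T2 waits on nothing -> runs at once and releases res-2
  run T5 (all its waits — res-19 — are resolved); releases res-11 and res-3
  run T8 (all its waits — res-11 — are resolved); releases res-4
  run T7 (all its waits — res-4 — are resolved); releases res-9 and res-12
  run T6 (all its waits — res-9, res-8, res-2 and res-1 — are resolved); releases res-10 and res-6
  run T9 (all its waits — res-4, res-10 and res-1 — are resolved); releases res-16


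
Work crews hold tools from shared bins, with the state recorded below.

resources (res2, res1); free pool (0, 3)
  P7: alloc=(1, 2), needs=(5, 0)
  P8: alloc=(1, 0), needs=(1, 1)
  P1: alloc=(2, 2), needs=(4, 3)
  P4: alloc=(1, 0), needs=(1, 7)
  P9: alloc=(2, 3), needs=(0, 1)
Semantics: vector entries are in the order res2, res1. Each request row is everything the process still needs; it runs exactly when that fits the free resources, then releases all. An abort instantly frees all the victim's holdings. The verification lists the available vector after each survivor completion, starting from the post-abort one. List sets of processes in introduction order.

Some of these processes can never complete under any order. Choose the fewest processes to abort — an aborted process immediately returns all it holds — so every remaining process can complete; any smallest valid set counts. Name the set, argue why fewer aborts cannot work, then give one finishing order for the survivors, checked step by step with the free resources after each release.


The answer: abort P1.
Key observation: P7 had no path to completion before; after the abort of P1 ((2, 2) returned), step 3 is where it fits.
No smaller set exists: with zero aborts the deadlock remains.
Survivors finish in the order: P8, P9, P7, P4. Step-by-step check (pool after the aborts first):
  pool = (2, 5)
  P8: need (1, 1) fits (2, 5); releases (1, 0), pool now (3, 5)
  P9: need (0, 1) fits (3, 5); releases (2, 3), pool now (5, 8)
  P7: need (5, 0) fits (5, 8); releases (1, 2), pool now (6, 10)
  P4: need (1, 7) fits (6, 10); releases (1, 0), pool now (7, 10)


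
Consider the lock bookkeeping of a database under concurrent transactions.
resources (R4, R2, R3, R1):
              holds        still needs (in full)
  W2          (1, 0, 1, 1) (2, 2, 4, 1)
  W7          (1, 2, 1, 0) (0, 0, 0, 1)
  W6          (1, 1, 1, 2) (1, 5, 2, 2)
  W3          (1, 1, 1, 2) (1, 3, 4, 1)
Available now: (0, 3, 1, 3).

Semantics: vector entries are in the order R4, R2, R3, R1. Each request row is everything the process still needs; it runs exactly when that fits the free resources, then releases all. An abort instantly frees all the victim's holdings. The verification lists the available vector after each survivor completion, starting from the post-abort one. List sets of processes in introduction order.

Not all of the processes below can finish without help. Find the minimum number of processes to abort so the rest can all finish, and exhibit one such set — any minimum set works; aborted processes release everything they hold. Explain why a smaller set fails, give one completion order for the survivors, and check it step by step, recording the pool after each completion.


The answer: abort W2.
Key observation: before aborting W2, W3 was permanently blocked — no order could ever run it; afterwards it completes at step 3.
Why nothing smaller works: aborting no one leaves the state deadlocked as given.
One survivor order: W7, W6, W3. Check, step by step (post-abort pool first):
  pool = (1, 3, 2, 4)
  W7 needs (0, 0, 0, 1) <= (1, 3, 2, 4) -> finishes; pool += (1, 2, 1, 0) = (2, 5, 3, 4)
  W6 needs (1, 5, 2, 2) <= (2, 5, 3, 4) -> finishes; pool += (1, 1, 1, 2) = (3, 6, 4, 6)
  W3 needs (1, 3, 4, 1) <= (3, 6, 4, 6) -> finishes; pool += (1, 1, 1, 2) = (4, 7, 5, 8)


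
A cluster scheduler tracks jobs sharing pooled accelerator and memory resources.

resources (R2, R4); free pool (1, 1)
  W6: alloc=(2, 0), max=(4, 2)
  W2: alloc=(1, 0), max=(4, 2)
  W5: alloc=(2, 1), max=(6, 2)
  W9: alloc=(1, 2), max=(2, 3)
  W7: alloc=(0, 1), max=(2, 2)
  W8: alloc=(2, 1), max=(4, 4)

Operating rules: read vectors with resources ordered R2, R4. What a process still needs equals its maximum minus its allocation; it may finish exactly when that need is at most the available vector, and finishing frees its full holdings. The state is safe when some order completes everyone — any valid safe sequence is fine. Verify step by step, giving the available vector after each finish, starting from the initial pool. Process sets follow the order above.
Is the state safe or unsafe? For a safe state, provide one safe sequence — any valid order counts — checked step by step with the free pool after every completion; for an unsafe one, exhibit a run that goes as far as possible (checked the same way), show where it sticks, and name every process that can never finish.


SAFE. One safe sequence: W9, W8, W6, W7, W2, W5.
Key observation: W9 is the earliest step where a requested resource binds exactly: need (1, 1), pool (1, 1) at its turn.
Verifying each step:
  pool = (1, 1)
  W9: need (1, 1) fits (1, 1); releases (1, 2), pool now (2, 3)
  W8: need (2, 3) fits (2, 3); releases (2, 1), pool now (4, 4)
  W6: need (2, 2) fits (4, 4); releases (2, 0), pool now (6, 4)
  W7: need (2, 1) fits (6, 4); releases (0, 1), pool now (6, 5)
  W2: need (3, 2) fits (6, 5); releases (1, 0), pool now (7, 5)
  W5: need (4, 1) fits (7, 5); releases (2, 1), pool now (9, 6)


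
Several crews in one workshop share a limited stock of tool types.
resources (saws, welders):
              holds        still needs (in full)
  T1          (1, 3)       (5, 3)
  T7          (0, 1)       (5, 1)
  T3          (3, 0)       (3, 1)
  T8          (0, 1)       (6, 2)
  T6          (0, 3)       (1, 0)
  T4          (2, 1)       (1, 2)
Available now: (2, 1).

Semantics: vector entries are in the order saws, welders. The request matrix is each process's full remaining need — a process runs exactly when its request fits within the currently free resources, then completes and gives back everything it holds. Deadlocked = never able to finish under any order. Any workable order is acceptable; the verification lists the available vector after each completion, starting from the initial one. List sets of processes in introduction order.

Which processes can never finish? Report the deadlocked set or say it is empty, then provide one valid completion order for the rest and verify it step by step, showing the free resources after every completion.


The deadlocked set is empty.
Key observation: starting with T6, each completion frees enough for the next — no one is permanently blocked.
A valid finishing order for the others: T6, T4, T3, T7, T1, T8. Step-by-step check:
  pool = (2, 1)
  run T6 (needs (1, 0), free (2, 1)); after release of (0, 3) the pool is (2, 4)
  run T4 (needs (1, 2), free (2, 4)); after release of (2, 1) the pool is (4, 5)
  run T3 (needs (3, 1), free (4, 5)); after release of (3, 0) the pool is (7, 5)
  run T7 (needs (5, 1), free (7, 5)); after release of (0, 1) the pool is (7, 6)
  run T1 (needs (5, 3), free (7, 6)); after release of (1, 3) the pool is (8, 9)
  run T8 (needs (6, 2), free (8, 9)); after release of (0, 1) the pool is (8, 10)


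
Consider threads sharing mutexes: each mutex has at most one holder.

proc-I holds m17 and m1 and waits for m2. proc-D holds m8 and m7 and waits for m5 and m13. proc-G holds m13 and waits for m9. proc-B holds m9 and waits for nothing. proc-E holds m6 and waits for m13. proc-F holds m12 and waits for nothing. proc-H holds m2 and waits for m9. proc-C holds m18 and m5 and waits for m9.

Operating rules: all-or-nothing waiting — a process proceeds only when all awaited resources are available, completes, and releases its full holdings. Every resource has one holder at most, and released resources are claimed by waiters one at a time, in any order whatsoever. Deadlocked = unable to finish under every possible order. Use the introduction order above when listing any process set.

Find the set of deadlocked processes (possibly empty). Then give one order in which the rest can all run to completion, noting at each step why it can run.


Nothing here is deadlocked.
Key observation: every chain of waits terminates; starting from the processes that wait on nothing, all the rest unlock in turn.
One completion order for the rest: proc-B, proc-H, proc-C, proc-G, proc-D, proc-F, proc-I, proc-E.
Walking it through:
  proc-B: no waits; runs immediately, freeing m9
  run proc-H (all its waits — m9 — are resolved); releases m2
  run proc-C (all its waits — m9 — are resolved); releases m18 and m5
  run proc-G (all its waits — m9 — are resolved); releases m13
  run proc-D (all its waits — m5 and m13 — are resolved); releases m8 and m7
  proc-F: no waits; runs immediately, freeing m12
  run proc-I (all its waits — m2 — are resolved); releases m17 and m1
  run proc-E (all its waits — m13 — are resolved); releases m6


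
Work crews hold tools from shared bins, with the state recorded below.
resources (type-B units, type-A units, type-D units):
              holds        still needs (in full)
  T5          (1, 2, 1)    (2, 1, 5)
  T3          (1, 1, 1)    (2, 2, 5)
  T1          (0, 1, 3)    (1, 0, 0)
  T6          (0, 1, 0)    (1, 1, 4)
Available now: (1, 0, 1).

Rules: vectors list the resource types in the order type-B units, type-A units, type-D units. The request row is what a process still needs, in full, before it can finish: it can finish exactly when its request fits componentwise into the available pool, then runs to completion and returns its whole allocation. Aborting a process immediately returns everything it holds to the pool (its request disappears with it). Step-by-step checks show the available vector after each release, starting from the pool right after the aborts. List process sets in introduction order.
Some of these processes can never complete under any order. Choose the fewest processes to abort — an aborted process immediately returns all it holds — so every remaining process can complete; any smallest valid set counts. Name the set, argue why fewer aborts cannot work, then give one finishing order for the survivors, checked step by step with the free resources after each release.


The answer: abort T3.
Key observation: aborting T3 returns (1, 1, 1), and T5 — hopeless before — runs at step 2 with the returned capacity in the pool.
Why nothing smaller works: aborting no one leaves the state deadlocked as given.
One survivor order: T1, T5, T6. Step-by-step check (post-abort pool first):
  pool = (2, 1, 2)
  T1: need (1, 0, 0) fits (2, 1, 2); releases (0, 1, 3), pool now (2, 2, 5)
  T5: need (2, 1, 5) fits (2, 2, 5); releases (1, 2, 1), pool now (3, 4, 6)
  T6: need (1, 1, 4) fits (3, 4, 6); releases (0, 1, 0), pool now (3, 5, 6)


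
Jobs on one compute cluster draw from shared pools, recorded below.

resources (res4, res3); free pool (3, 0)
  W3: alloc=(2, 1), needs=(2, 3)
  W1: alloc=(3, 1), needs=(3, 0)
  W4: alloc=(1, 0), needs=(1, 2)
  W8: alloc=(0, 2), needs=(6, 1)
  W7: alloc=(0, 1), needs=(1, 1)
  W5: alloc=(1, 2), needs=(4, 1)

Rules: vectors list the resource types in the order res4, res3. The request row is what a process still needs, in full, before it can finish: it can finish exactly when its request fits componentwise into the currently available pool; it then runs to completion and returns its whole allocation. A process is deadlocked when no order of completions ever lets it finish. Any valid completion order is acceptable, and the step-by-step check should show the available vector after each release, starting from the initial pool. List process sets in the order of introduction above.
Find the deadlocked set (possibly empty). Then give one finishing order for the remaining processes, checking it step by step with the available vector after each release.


The deadlocked set is empty.
Key observation: starting with W1, each completion frees enough for the next — no one is permanently blocked.
A valid finishing order for the others: W1, W8, W7, W3, W4, W5. Verifying each step:
  pool = (3, 0)
  W1: need (3, 0) fits (3, 0); releases (3, 1), pool now (6, 1)
  W8: need (6, 1) fits (6, 1); releases (0, 2), pool now (6, 3)
  W7: need (1, 1) fits (6, 3); releases (0, 1), pool now (6, 4)
  W3: need (2, 3) fits (6, 4); releases (2, 1), pool now (8, 5)
  W4: need (1, 2) fits (8, 5); releases (1, 0), pool now (9, 5)
  W5: need (4, 1) fits (9, 5); releases (1, 2), pool now (10, 7)


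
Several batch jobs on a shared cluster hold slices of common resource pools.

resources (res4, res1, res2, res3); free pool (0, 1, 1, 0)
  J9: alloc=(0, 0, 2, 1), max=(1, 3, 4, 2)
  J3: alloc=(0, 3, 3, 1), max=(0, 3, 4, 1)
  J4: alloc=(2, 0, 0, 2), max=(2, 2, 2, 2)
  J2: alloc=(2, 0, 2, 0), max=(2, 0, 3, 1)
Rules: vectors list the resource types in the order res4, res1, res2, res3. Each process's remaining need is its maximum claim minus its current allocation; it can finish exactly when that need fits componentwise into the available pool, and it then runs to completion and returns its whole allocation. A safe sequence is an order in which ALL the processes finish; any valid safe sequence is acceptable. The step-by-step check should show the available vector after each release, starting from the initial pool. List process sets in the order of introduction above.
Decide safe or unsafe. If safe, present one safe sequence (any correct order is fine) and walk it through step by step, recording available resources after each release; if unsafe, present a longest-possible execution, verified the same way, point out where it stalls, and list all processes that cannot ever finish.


SAFE. One safe sequence: J3, J2, J9, J4.
Key observation: J3 marks the first exact bind of the order: its need (0, 0, 1, 0) fits the free (0, 1, 1, 0) with zero slack on a requested resource.
Check, step by step:
  pool = (0, 1, 1, 0)
  J3 needs (0, 0, 1, 0) <= (0, 1, 1, 0) -> finishes; pool += (0, 3, 3, 1) = (0, 4, 4, 1)
  J2 needs (0, 0, 1, 1) <= (0, 4, 4, 1) -> finishes; pool += (2, 0, 2, 0) = (2, 4, 6, 1)
  J9 needs (1, 3, 2, 1) <= (2, 4, 6, 1) -> finishes; pool += (0, 0, 2, 1) = (2, 4, 8, 2)
  J4 needs (0, 2, 2, 0) <= (2, 4, 8, 2) -> finishes; pool += (2, 0, 0, 2) = (4, 4, 8, 4)


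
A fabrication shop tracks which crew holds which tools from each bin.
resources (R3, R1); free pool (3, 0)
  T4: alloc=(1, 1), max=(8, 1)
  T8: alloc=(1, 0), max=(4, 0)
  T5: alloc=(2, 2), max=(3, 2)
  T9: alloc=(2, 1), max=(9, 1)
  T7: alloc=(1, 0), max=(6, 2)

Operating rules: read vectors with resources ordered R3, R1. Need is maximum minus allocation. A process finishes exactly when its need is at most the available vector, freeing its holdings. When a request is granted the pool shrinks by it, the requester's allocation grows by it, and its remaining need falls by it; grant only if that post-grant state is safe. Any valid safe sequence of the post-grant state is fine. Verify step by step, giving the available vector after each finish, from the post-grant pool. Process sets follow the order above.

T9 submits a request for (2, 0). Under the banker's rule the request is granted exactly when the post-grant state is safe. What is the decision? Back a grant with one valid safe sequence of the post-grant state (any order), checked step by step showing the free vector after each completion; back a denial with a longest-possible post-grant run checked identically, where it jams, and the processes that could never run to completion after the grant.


DENY — the pretend-granted state is unsafe.
Key observation: no order helps: past T5, T8, the free pool tops out at (4, 2), below what each blocked process needs in R3.
On the post-grant state, T5, T8 is a maximal run — nothing extends it. Verifying each step:
  pool = (1, 0)
  T5 needs (1, 0) <= (1, 0) -> finishes; pool += (2, 2) = (3, 2)
  T8 needs (3, 0) <= (3, 2) -> finishes; pool += (1, 0) = (4, 2)
  T4 cannot run: need (7, 0) vs free (4, 2) (insufficient R3)
  T9 cannot run: need (5, 0) vs free (4, 2) (insufficient R3)
  T7 cannot run: need (5, 2) vs free (4, 2) (insufficient R3)
Had the request been granted, T4, T9 and T7 could never finish.


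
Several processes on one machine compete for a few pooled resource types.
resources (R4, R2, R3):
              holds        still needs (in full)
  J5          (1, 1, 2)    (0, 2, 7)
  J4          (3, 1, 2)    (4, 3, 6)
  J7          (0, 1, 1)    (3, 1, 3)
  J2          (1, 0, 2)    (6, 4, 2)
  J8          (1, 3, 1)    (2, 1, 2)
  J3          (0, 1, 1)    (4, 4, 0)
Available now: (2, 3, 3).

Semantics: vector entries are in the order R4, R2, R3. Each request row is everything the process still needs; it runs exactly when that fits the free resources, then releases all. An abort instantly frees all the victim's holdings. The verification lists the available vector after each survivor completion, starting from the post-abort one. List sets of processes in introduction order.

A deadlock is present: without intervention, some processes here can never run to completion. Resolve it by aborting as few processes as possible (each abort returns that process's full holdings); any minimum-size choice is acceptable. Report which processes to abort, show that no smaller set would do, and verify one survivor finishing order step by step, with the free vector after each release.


The answer: abort J5.
Key observation: before aborting J5, J3 was permanently blocked — no order could ever run it; afterwards it completes at step 3.
Minimality: the empty abort set fails — the state is deadlocked as it stands.
Survivors finish in the order: J7, J8, J3, J4, J2. Step-by-step check (pool after the aborts first):
  pool = (3, 4, 5)
  run J7 (needs (3, 1, 3), free (3, 4, 5)); after release of (0, 1, 1) the pool is (3, 5, 6)
  run J8 (needs (2, 1, 2), free (3, 5, 6)); after release of (1, 3, 1) the pool is (4, 8, 7)
  run J3 (needs (4, 4, 0), free (4, 8, 7)); after release of (0, 1, 1) the pool is (4, 9, 8)
  run J4 (needs (4, 3, 6), free (4, 9, 8)); after release of (3, 1, 2) the pool is (7, 10, 10)
  run J2 (needs (6, 4, 2), free (7, 10, 10)); after release of (1, 0, 2) the pool is (8, 10, 12)


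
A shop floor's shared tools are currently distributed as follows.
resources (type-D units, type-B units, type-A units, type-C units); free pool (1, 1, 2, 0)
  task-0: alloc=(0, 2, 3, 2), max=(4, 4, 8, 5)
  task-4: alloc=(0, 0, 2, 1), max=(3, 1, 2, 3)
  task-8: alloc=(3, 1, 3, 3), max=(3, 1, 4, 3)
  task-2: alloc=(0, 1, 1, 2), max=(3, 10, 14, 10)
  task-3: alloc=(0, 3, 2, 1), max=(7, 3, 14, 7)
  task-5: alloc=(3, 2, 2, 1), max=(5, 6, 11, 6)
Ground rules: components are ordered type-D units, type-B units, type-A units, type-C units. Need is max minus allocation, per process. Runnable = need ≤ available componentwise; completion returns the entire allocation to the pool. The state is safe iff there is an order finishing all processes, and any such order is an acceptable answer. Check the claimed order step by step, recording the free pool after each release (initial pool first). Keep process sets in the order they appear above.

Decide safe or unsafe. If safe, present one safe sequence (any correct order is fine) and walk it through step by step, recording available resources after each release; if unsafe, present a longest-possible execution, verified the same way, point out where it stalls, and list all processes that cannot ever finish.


SAFE, for example via the order task-8, task-0, task-4, task-5, task-3, task-2.
Key observation: at task-0 the run first touches a limit — (4, 2, 5, 3) against (4, 2, 5, 3), exact on a resource it actually requests.
Walking it through:
  pool = (1, 1, 2, 0)
  task-8: need (0, 0, 1, 0) fits (1, 1, 2, 0); releases (3, 1, 3, 3), pool now (4, 2, 5, 3)
  task-0: need (4, 2, 5, 3) fits (4, 2, 5, 3); releases (0, 2, 3, 2), pool now (4, 4, 8, 5)
  task-4: need (3, 1, 0, 2) fits (4, 4, 8, 5); releases (0, 0, 2, 1), pool now (4, 4, 10, 6)
  task-5: need (2, 4, 9, 5) fits (4, 4, 10, 6); releases (3, 2, 2, 1), pool now (7, 6, 12, 7)
  task-3: need (7, 0, 12, 6) fits (7, 6, 12, 7); releases (0, 3, 2, 1), pool now (7, 9, 14, 8)
  task-2: need (3, 9, 13, 8) fits (7, 9, 14, 8); releases (0, 1, 1, 2), pool now (7, 10, 15, 10)


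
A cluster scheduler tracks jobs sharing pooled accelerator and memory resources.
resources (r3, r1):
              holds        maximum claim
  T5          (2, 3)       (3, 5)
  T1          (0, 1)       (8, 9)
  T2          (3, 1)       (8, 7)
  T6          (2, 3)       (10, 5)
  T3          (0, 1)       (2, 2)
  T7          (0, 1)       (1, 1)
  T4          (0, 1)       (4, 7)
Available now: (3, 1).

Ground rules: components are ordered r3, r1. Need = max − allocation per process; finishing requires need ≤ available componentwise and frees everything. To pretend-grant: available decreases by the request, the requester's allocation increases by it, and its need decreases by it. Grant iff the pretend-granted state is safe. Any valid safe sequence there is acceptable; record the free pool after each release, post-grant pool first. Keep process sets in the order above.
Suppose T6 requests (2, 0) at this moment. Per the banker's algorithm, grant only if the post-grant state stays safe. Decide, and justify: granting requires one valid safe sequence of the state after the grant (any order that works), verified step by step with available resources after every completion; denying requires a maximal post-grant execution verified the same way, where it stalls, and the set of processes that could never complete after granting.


DENY. Granting would leave the state unsafe.
Key observation: after T7, T5, T3 complete, (3, 6) is the best the pool ever gets, yet each leftover process wants more r3.
Pretend the grant happened; the run T7, T5, T3 goes as far as possible. Step-by-step check:
  pool = (1, 1)
  run T7 (needs (1, 0), free (1, 1)); after release of (0, 1) the pool is (1, 2)
  run T5 (needs (1, 2), free (1, 2)); after release of (2, 3) the pool is (3, 5)
  run T3 (needs (2, 1), free (3, 5)); after release of (0, 1) the pool is (3, 6)
  T1 still needs (8, 8) but only (3, 6) is free — short on r3 and r1
  T2 still needs (5, 6) but only (3, 6) is free — short on r3
  T6 still needs (6, 2) but only (3, 6) is free — short on r3
  T4 still needs (4, 6) but only (3, 6) is free — short on r3
Processes that could never finish after the grant: T1, T2, T6 and T4.


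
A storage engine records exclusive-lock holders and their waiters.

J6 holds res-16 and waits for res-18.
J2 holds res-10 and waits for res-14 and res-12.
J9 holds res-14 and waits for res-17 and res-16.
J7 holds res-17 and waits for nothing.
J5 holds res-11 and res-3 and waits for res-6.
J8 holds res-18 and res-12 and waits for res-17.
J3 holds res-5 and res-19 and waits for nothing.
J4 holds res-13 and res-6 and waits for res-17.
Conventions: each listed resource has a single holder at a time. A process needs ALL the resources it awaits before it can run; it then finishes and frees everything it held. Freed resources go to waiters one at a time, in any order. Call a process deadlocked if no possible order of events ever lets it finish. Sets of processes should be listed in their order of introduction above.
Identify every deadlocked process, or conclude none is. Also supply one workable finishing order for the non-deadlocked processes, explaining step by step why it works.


No process is deadlocked.
Key observation: the wait graph is acyclic; completion cascades from the unblocked processes through everyone else.
The rest can finish in the order J7, J3, J8, J6, J4, J5, J9, J2.
Walking it through:
  run J7 (it waits on nothing); releases res-17
  run J3 (it waits on nothing); releases res-5 and res-19
  J8: everything it awaited (res-17) is free; runs, freeing res-18 and res-12
  J6: everything it awaited (res-18) is free; runs, freeing res-16
  J4: everything it awaited (res-17) is free; runs, freeing res-13 and res-6
  J5: everything it awaited (res-6) is free; runs, freeing res-11 and res-3
  J9: everything it awaited (res-17 and res-16) is free; runs, freeing res-14
  J2: everything it awaited (res-14 and res-12) is free; runs, freeing res-10


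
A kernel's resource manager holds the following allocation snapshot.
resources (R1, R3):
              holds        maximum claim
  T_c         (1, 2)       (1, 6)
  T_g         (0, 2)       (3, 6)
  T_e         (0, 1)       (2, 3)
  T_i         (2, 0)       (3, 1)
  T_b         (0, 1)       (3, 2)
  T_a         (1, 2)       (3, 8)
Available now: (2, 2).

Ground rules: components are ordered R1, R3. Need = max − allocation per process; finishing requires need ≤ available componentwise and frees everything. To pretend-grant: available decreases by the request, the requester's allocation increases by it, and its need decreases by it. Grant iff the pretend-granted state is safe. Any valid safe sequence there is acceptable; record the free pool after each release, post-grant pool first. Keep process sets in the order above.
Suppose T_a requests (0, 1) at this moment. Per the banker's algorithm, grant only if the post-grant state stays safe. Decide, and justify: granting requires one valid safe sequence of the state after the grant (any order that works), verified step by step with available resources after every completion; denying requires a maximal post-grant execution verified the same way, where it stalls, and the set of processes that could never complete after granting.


DENY: after the grant no complete ordering would exist.
Key observation: the wall is R3: completing T_i, T_b, T_e brings the pool only to (4, 3), and all the rest need more.
On the post-grant state, T_i, T_b, T_e is a maximal run — nothing extends it. Check, step by step:
  pool = (2, 1)
  T_i: need (1, 1) fits (2, 1); releases (2, 0), pool now (4, 1)
  T_b: need (3, 1) fits (4, 1); releases (0, 1), pool now (4, 2)
  T_e: need (2, 2) fits (4, 2); releases (0, 1), pool now (4, 3)
  T_c still needs (0, 4) but only (4, 3) is free — short on R3
  T_g still needs (3, 4) but only (4, 3) is free — short on R3
  T_a still needs (2, 5) but only (4, 3) is free — short on R3
Had the request been granted, T_c, T_g and T_a could never finish.


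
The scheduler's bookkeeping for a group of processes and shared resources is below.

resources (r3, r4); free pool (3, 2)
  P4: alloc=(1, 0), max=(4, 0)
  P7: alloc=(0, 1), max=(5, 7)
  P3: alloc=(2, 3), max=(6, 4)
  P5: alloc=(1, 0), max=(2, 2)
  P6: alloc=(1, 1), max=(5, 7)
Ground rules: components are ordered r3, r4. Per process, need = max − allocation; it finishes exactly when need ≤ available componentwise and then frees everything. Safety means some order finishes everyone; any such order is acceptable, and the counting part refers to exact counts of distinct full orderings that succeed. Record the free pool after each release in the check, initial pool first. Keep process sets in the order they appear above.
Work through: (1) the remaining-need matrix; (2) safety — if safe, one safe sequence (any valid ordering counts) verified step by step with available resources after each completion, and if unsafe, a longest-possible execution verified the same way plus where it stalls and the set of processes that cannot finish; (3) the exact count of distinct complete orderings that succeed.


(1) Need matrix, components ordered r3, r4:
  P4: (3, 0)
  P7: (5, 6)
  P3: (4, 1)
  P5: (1, 2)
  P6: (4, 6)
(2) The state is UNSAFE.
Key observation: r4 is the bottleneck — with P5, P4, P3 done the pool holds (7, 5), short of every remaining need.
Going as far as possible: P5, P4, P3; after that, nothing fits. Walking it through:
  pool = (3, 2)
  P5: need (1, 2) fits (3, 2); releases (1, 0), pool now (4, 2)
  P4: need (3, 0) fits (4, 2); releases (1, 0), pool now (5, 2)
  P3: need (4, 1) fits (5, 2); releases (2, 3), pool now (7, 5)
  blocked: P7 wants (5, 6), pool (7, 5) — not enough r4
  blocked: P6 wants (4, 6), pool (7, 5) — not enough r4
Permanently blocked: P7 and P6.
(3) Exactly 0 of the possible complete orderings are safe sequences.


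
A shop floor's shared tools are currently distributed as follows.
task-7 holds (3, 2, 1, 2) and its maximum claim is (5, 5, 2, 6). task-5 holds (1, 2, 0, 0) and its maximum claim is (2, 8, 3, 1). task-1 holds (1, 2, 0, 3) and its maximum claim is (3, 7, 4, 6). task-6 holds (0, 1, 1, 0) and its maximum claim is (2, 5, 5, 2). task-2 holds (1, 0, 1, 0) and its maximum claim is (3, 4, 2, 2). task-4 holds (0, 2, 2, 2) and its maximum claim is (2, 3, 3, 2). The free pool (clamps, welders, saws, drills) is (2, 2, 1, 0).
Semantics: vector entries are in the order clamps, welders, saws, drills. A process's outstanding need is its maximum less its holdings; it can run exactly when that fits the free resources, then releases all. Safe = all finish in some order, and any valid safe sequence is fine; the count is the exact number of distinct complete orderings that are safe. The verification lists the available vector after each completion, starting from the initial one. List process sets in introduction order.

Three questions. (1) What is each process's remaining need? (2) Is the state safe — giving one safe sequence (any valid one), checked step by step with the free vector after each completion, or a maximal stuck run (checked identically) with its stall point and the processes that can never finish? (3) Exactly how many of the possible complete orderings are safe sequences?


(1) Remaining need (order clamps, welders, saws, drills):
  task-7: (2, 3, 1, 4)
  task-5: (1, 6, 3, 1)
  task-1: (2, 5, 4, 3)
  task-6: (2, 4, 4, 2)
  task-2: (2, 4, 1, 2)
  task-4: (2, 1, 1, 0)
(2) The state is UNSAFE.
Key observation: after task-4, task-2, task-6 the pool peaks at (3, 5, 5, 2), and each blocked process is short somewhere: task-7 on drills; task-5 on welders; task-1 on drills.
Going as far as possible: task-4, task-2, task-6; after that, nothing fits. Verifying each step:
  pool = (2, 2, 1, 0)
  task-4: need (2, 1, 1, 0) fits (2, 2, 1, 0); releases (0, 2, 2, 2), pool now (2, 4, 3, 2)
  task-2: need (2, 4, 1, 2) fits (2, 4, 3, 2); releases (1, 0, 1, 0), pool now (3, 4, 4, 2)
  task-6: need (2, 4, 4, 2) fits (3, 4, 4, 2); releases (0, 1, 1, 0), pool now (3, 5, 5, 2)
  blocked: task-7 wants (2, 3, 1, 4), pool (3, 5, 5, 2) — not enough drills
  blocked: task-5 wants (1, 6, 3, 1), pool (3, 5, 5, 2) — not enough welders
  blocked: task-1 wants (2, 5, 4, 3), pool (3, 5, 5, 2) — not enough drills
Permanently blocked: task-7, task-5 and task-1.
(3) Precisely 0 of the possible complete orderings are safe sequences.


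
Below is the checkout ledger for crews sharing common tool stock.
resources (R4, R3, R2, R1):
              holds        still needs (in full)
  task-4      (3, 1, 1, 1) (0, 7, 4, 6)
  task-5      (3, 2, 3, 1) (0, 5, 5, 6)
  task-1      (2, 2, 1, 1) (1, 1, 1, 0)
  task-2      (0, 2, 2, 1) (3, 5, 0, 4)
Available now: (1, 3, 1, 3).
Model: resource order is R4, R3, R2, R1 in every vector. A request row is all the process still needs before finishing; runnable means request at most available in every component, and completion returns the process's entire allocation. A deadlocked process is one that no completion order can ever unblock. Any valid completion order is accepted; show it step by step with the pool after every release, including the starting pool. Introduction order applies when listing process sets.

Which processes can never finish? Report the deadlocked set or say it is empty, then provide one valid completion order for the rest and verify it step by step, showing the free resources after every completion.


Deadlocked: task-4 and task-5.
Key observation: the pool after task-1, task-2 is (3, 7, 4, 5); every surviving request exceeds it in R1, so progress ends there.
One completion order for the rest: task-1, task-2. Check, step by step:
  pool = (1, 3, 1, 3)
  run task-1 (needs (1, 1, 1, 0), free (1, 3, 1, 3)); after release of (2, 2, 1, 1) the pool is (3, 5, 2, 4)
  run task-2 (needs (3, 5, 0, 4), free (3, 5, 2, 4)); after release of (0, 2, 2, 1) the pool is (3, 7, 4, 5)
The blocked processes can never fit:
  task-4 cannot run: need (0, 7, 4, 6) vs free (3, 7, 4, 5) (insufficient R1)
  task-5 cannot run: need (0, 5, 5, 6) vs free (3, 7, 4, 5) (insufficient R2 and R1)
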